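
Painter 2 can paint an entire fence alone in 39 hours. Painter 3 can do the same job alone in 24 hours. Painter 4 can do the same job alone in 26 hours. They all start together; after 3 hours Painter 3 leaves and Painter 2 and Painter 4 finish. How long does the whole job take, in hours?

273/20 hours

In the first 3 hours the combined rate is 11/104, so 33/104 of the job is done, leaving 71/104.
After Painter 3 leaves the rate is 5/78 per hour; the remaining 71/104 takes 213/20 hours.
Total = 3 + 213/20 = 273/20 hours.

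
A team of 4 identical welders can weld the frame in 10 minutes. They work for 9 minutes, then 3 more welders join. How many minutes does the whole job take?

67/7 minutes

One welder does 1/40 of the job per minute.
After 9 minutes with 4 welders, 9/10 is done (1/10 left).
With 7 welders the rate is 7/40, so the rest takes 1/10 ÷ 7/40 = 4/7 minutes.
Total = 9 + 4/7 = 67/7 minutes.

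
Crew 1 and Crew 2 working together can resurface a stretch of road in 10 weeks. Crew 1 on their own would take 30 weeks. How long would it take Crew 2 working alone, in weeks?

Combined rate is 1/10 per week.
Known contribution: 1/30 per week.
So Crew 2's rate is 1/10 − 1/30 = 1/15, meaning 15 weeks alone.

15 weeks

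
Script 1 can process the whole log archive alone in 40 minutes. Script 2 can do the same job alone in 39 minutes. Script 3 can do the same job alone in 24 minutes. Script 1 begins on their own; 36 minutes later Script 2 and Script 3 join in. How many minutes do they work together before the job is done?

13/12 minutes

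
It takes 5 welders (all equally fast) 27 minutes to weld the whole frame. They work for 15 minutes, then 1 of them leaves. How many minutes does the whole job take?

One welder does 1/135 of the job per minute.
After 15 minutes with 5 welders, 5/9 is done (4/9 left).
With 4 welders the rate is 4/135, so the rest takes 4/9 ÷ 4/135 = 15 minutes.
Total = 15 + 15 = 30 minutes.

30 minutes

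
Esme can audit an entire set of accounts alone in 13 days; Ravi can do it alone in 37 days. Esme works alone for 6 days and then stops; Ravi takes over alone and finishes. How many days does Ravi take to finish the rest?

In 6 days Esme does 6/13 of the job, leaving 7/13.
Ravi works at 1/37 per day, so finishing takes 7/13 ÷ 1/37 = 259/13 days.

259/13 days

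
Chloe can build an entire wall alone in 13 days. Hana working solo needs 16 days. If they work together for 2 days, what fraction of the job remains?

75/104

Combined rate: 1/13 + 1/16 = (16 + 13)/208 = 29/208 per day.
In 2 days they complete 2·29/208 = 29/104 of the job.
So 75/104 remains.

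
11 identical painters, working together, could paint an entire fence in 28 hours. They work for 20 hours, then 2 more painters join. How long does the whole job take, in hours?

One painter does 1/308 of the job per hour.
After 20 hours with 11 painters, 5/7 is done (2/7 left).
With 13 painters the rate is 13/308, so the rest takes 2/7 ÷ 13/308 = 88/13 hours.
Total = 20 + 88/13 = 348/13 hours.

348/13 hours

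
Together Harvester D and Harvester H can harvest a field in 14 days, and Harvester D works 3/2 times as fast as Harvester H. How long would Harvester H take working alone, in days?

35 days

Let Harvester H's rate be r; then Harvester D's rate is (3/2)r, so together (3/2 + 1)r = (5/2)r = 1/14.
Thus r = 1/35 per day.
Harvester H alone: 35 days; Harvester D alone: 70/3 days.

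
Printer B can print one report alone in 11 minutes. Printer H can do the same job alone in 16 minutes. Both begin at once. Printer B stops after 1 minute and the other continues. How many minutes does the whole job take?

160/11 minutes

In the first 1 minute the combined rate is 27/176, so 27/176 of the job is done, leaving 149/176.
After printer B leaves the rate is 1/16 per minute; the remaining 149/176 takes 149/11 minutes.
Total = 1 + 149/11 = 160/11 minutes.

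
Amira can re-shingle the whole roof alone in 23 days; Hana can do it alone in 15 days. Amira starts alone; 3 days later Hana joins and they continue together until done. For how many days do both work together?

150/19 days

In 3 days Amira does 3/23 of the job, leaving 20/23.
Amira and Hana together work at 38/345 per day, so finishing takes 20/23 ÷ 38/345 = 150/19 days.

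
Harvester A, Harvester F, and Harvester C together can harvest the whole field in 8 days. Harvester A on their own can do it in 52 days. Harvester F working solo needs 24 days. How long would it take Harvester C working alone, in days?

Combined rate is 1/8 per day.
Known contribution: 1/52 + 1/24 = (6 + 13)/312 = 19/312 per day.
So Harvester C's rate is 1/8 − 19/312 = 5/78, meaning 78/5 days alone.

78/5 days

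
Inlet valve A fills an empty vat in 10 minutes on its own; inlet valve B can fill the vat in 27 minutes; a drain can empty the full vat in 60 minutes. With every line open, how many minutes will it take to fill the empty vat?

Net rate = 1/10 + 1/27 − 1/60 = (54 + 20 − 9)/540 = 65/540 = 13/108 per minute.
Filling time = 1 ÷ (13/108) = 108/13 minutes.

108/13 minutes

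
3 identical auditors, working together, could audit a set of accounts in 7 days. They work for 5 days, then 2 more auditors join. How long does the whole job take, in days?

31/5 days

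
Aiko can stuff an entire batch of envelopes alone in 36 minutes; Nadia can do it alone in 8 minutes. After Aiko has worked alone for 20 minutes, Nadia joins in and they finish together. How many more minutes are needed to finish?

In 20 minutes Aiko does 20/36 = 5/9 of the job, leaving 4/9.
Aiko and Nadia together work at 11/72 per minute, so finishing takes 4/9 ÷ 11/72 = 32/11 minutes.

32/11 minutes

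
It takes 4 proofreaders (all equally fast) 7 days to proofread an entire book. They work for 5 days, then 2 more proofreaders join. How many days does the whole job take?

19/3 days

One proofreader does 1/28 of the job per day.
After 5 days with 4 proofreaders, 5/7 is done (2/7 left).
With 6 proofreaders the rate is 6/28 = 3/14, so the rest takes 2/7 ÷ 3/14 = 4/3 days.
Total = 5 + 4/3 = 19/3 days.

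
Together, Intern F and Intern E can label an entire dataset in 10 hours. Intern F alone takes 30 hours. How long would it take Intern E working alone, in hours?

15 hours

Combined rate is 1/10 per hour.
Known contribution: 1/30 per hour.
So Intern E's rate is 1/10 − 1/30 = 1/15, meaning 15 hours alone.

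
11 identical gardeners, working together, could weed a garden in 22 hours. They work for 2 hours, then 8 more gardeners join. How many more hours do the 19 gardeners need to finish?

One gardener does 1/242 of the job per hour.
After 2 hours with 11 gardeners, 1/11 is done (10/11 left).
With 19 gardeners the rate is 19/242, so the rest takes 10/11 ÷ 19/242 = 220/19 hours.

220/19 hours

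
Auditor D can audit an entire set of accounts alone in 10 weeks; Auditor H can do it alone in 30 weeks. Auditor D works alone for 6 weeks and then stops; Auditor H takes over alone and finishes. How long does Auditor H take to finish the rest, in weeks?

12 weeks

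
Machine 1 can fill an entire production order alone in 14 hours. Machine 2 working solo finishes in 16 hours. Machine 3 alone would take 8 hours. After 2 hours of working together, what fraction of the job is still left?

27/56

Combined rate: 1/14 + 1/16 + 1/8 = (8 + 7 + 14)/112 = 29/112 per hour.
In 2 hours they complete 2·29/112 = 29/56 of the job.
So 27/56 remains.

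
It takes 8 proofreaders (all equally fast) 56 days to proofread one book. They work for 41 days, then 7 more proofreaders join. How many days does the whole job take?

49 days

One proofreader does 1/448 of the job per day.
After 41 days with 8 proofreaders, 41/56 is done (15/56 left).
With 15 proofreaders the rate is 15/448, so the rest takes 15/56 ÷ 15/448 = 8 days.
Total = 41 + 8 = 49 days.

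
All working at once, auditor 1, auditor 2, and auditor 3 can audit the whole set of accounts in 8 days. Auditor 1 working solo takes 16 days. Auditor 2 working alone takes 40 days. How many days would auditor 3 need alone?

80/3 days

Combined rate is 1/8 per day.
Known contribution: 1/16 + 1/40 = (5 + 2)/80 = 7/80 per day.
So auditor 3's rate is 1/8 − 7/80 = 3/80, meaning 80/3 days alone.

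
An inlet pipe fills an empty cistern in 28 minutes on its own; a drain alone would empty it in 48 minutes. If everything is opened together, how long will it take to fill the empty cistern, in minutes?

Net rate = 1/28 − 1/48 = (12 − 7)/336 = 5/336 per minute.
Filling time = 1 ÷ (5/336) = 336/5 minutes.

336/5 minutes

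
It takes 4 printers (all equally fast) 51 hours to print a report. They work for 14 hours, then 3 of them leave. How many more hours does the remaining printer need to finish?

148 hours

One printer does 1/204 of the job per hour.
After 14 hours with 4 printers, 14/51 is done (37/51 left).
With 1 printer the rate is 1/204, so the rest takes 37/51 ÷ 1/204 = 148 hours.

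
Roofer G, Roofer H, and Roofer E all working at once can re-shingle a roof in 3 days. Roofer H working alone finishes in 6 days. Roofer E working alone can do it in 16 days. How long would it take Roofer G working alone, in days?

Combined rate is 1/3 per day.
Known contribution: 1/6 + 1/16 = (8 + 3)/48 = 11/48 per day.
So Roofer G's rate is 1/3 − 11/48 = 5/48, meaning 48/5 days alone.

48/5 days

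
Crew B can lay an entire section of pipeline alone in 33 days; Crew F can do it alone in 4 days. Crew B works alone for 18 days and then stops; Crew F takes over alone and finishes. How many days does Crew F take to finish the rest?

20/11 days

In 18 days Crew B does 18/33 = 6/11 of the job, leaving 5/11.
Crew F works at 1/4 per day, so finishing takes 5/11 ÷ 1/4 = 20/11 days.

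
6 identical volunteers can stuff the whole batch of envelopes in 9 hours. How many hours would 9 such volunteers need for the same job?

6 hours

Total work is 6·9 = 54 volunteer-hours.
With 9 volunteers: 54/9 = 6 hours.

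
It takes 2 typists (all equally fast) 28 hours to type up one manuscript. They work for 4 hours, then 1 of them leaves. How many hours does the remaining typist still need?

48 hours

One typist does 1/56 of the job per hour.
After 4 hours with 2 typists, 1/7 is done (6/7 left).
With 1 typist the rate is 1/56, so the rest takes 6/7 ÷ 1/56 = 48 hours.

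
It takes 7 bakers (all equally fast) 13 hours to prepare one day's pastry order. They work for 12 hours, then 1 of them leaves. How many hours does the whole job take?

79/6 hours

One baker does 1/91 of the job per hour.
After 12 hours with 7 bakers, 12/13 is done (1/13 left).
With 6 bakers the rate is 6/91, so the rest takes 1/13 ÷ 6/91 = 7/6 hours.
Total = 12 + 7/6 = 79/6 hours.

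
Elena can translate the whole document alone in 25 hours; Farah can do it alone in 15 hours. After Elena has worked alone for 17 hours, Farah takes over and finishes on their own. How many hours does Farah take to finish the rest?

24/5 hours

In 17 hours Elena does 17/25 of the job, leaving 8/25.
Farah works at 1/15 per hour, so finishing takes 8/25 ÷ 1/15 = 24/5 hours.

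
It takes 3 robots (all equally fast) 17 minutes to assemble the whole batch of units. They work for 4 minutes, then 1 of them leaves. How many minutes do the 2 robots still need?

One robot does 1/51 of the job per minute.
After 4 minutes with 3 robots, 4/17 is done (13/17 left).
With 2 robots the rate is 2/51, so the rest takes 13/17 ÷ 2/51 = 39/2 minutes.

39/2 minutes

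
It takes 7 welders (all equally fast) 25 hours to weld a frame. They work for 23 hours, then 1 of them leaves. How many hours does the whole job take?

One welder does 1/175 of the job per hour.
After 23 hours with 7 welders, 23/25 is done (2/25 left).
With 6 welders the rate is 6/175, so the rest takes 2/25 ÷ 6/175 = 7/3 hours.
Total = 23 + 7/3 = 76/3 hours.

76/3 hours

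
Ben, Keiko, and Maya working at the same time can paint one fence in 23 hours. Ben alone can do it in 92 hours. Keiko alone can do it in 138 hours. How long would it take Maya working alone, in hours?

276/7 hours

Combined rate is 1/23 per hour.
Known contribution: 1/92 + 1/138 = (3 + 2)/276 = 5/276 per hour.
So Maya's rate is 1/23 − 5/276 = 7/276, meaning 276/7 hours alone.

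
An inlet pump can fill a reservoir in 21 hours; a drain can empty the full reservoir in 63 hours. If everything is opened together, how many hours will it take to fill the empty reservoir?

63/2 hours

Net rate = 1/21 − 1/63 = (3 − 1)/63 = 2/63 per hour.
Filling time = 1 ÷ (2/63) = 63/2 hours.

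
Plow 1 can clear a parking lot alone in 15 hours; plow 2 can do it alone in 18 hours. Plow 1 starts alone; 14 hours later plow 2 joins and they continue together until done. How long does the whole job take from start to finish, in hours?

160/11 hours

In 14 hours plow 1 does 14/15 of the job, leaving 1/15.
Plow 1 and plow 2 together work at 11/90 per hour, so finishing takes 1/15 ÷ 11/90 = 6/11 hours.
Total time = 14 + 6/11 = 160/11 hours.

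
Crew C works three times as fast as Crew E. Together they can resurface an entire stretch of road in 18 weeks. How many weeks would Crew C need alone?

Let Crew E's rate be r; then Crew C's rate is 3r, so together (3 + 1)r = 4r = 1/18.
Thus r = 1/72 per week.
Crew E alone: 72 weeks; Crew C alone: 24 weeks.

24 weeks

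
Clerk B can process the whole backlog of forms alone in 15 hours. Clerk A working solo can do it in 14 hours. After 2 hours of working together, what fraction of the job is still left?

76/105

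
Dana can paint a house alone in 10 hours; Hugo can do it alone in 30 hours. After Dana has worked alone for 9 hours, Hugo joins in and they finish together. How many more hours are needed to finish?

In 9 hours Dana does 9/10 of the job, leaving 1/10.
Dana and Hugo together work at 2/15 per hour, so finishing takes 1/10 ÷ 2/15 = 3/4 hours.

3/4 hours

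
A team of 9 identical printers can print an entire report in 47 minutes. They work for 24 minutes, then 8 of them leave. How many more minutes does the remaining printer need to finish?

207 minutes

One printer does 1/423 of the job per minute.
After 24 minutes with 9 printers, 24/47 is done (23/47 left).
With 1 printer the rate is 1/423, so the rest takes 23/47 ÷ 1/423 = 207 minutes.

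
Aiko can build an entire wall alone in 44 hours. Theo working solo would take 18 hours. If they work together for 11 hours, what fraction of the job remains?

Combined rate: 1/44 + 1/18 = (9 + 22)/396 = 31/396 per hour.
In 11 hours they complete 11·31/396 = 31/36 of the job.
So 5/36 remains.

5/36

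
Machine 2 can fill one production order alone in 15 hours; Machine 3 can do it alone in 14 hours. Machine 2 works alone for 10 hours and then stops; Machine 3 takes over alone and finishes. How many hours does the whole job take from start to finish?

In 10 hours Machine 2 does 10/15 = 2/3 of the job, leaving 1/3.
Machine 3 works at 1/14 per hour, so finishing takes 1/3 ÷ 1/14 = 14/3 hours.
Total time = 10 + 14/3 = 44/3 hours.

44/3 hours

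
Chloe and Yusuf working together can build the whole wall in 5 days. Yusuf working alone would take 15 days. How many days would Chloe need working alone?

Combined rate is 1/5 per day.
Known contribution: 1/15 per day.
So Chloe's rate is 1/5 − 1/15 = 2/15, meaning 15/2 days alone.

15/2 days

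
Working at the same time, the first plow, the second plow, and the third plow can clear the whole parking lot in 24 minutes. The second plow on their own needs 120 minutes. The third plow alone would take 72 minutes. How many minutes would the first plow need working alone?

Combined rate is 1/24 per minute.
Known contribution: 1/120 + 1/72 = (3 + 5)/360 = 8/360 = 1/45 per minute.
So the first plow's rate is 1/24 − 1/45 = 7/360, meaning 360/7 minutes alone.

360/7 minutes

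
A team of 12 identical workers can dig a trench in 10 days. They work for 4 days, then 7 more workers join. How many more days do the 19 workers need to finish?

72/19 days

One worker does 1/120 of the job per day.
After 4 days with 12 workers, 2/5 is done (3/5 left).
With 19 workers the rate is 19/120, so the rest takes 3/5 ÷ 19/120 = 72/19 days.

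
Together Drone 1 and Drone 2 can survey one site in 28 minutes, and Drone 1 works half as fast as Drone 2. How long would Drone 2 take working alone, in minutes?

42 minutes

Let Drone 2's rate be r; then Drone 1's rate is (1/2)r, so together (1/2 + 1)r = (3/2)r = 1/28.
Thus r = 1/42 per minute.
Drone 2 alone: 42 minutes; Drone 1 alone: 84 minutes.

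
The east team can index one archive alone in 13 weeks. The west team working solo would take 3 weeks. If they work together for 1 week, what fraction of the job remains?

23/39

Combined rate: 1/13 + 1/3 = (3 + 13)/39 = 16/39 per week.
In 1 week they complete 1·16/39 = 16/39 of the job.
So 23/39 remains.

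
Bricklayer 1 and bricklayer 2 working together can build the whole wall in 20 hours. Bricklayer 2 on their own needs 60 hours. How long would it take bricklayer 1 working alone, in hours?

30 hours

Combined rate is 1/20 per hour.
Known contribution: 1/60 per hour.
So bricklayer 1's rate is 1/20 − 1/60 = 1/30, meaning 30 hours alone.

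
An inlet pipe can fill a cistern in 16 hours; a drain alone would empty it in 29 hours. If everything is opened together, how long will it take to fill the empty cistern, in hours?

464/13 hours

Net rate = 1/16 − 1/29 = (29 − 16)/464 = 13/464 per hour.
Filling time = 1 ÷ (13/464) = 464/13 hours.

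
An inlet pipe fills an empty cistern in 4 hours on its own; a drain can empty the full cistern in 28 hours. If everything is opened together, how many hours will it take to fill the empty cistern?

14/3 hours

Net rate = 1/4 − 1/28 = (7 − 1)/28 = 6/28 = 3/14 per hour.
Filling time = 1 ÷ (3/14) = 14/3 hours.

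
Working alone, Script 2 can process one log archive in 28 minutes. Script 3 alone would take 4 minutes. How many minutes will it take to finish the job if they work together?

Combined rate: 1/28 + 1/4 = (1 + 7)/28 = 8/28 = 2/7 per minute.
Time = 1 ÷ (2/7) = 7/2 minutes.

7/2 minutes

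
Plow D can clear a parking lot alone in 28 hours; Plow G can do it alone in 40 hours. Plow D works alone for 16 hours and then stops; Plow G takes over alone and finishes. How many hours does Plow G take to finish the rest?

In 16 hours Plow D does 16/28 = 4/7 of the job, leaving 3/7.
Plow G works at 1/40 per hour, so finishing takes 3/7 ÷ 1/40 = 120/7 hours.

120/7 hours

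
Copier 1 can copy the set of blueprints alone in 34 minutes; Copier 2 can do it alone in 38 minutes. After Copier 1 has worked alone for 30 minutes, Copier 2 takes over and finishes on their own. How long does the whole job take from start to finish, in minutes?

586/17 minutes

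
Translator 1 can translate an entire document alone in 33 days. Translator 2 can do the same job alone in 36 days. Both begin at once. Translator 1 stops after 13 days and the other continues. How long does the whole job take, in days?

240/11 days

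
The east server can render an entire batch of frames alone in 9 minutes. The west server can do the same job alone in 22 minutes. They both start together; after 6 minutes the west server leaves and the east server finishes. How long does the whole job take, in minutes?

72/11 minutes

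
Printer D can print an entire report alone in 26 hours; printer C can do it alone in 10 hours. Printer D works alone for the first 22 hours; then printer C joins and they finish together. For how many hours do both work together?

In 22 hours printer D does 22/26 = 11/13 of the job, leaving 2/13.
Printer D and printer C together work at 9/65 per hour, so finishing takes 2/13 ÷ 9/65 = 10/9 hours.

10/9 hours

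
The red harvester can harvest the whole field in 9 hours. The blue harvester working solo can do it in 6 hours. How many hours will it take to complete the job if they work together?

18/5 hours

With two workers the combined time is the product over the sum: 9·6/(9+6) = 54/15 = 18/5 hours.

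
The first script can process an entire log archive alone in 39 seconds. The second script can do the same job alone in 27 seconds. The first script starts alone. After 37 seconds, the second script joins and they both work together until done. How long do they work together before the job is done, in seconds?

In the first 37 seconds the first script alone does 37/39 of the job, leaving 2/39.
Once everyone is working, combined rate: 1/39 + 1/27 = (9 + 13)/351 = 22/351 per second.
Remaining 2/39 at 22/351 per second takes 9/11 seconds.

9/11 seconds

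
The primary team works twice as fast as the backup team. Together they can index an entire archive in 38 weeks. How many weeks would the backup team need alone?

114 weeks

Let the backup team's rate be r; then the primary team's rate is 2r, so together (2 + 1)r = 3r = 1/38.
Thus r = 1/114 per week.
The backup team alone: 114 weeks; the primary team alone: 57 weeks.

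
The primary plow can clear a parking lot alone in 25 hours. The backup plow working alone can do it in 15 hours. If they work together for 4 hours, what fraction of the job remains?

43/75

Combined rate: 1/25 + 1/15 = (3 + 5)/75 = 8/75 per hour.
In 4 hours they complete 4·8/75 = 32/75 of the job.
So 43/75 remains.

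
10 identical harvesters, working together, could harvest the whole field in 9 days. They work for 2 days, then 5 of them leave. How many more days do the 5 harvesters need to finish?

14 days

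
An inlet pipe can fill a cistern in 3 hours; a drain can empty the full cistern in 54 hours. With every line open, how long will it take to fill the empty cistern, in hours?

54/17 hours

Net rate = 1/3 − 1/54 = (18 − 1)/54 = 17/54 per hour.
Filling time = 1 ÷ (17/54) = 54/17 hours.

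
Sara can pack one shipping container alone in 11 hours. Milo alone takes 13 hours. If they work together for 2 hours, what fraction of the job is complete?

48/143

Combined rate: 1/11 + 1/13 = (13 + 11)/143 = 24/143 per hour.
In 2 hours they complete 2·24/143 = 48/143 of the job.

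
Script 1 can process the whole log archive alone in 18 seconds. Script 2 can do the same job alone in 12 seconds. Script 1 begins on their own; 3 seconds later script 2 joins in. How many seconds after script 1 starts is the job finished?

In the first 3 seconds script 1 alone does 3/18 = 1/6 of the job, leaving 5/6.
Once everyone is working, combined rate: 1/18 + 1/12 = (2 + 3)/36 = 5/36 per second.
Remaining 5/6 at 5/36 per second takes 6 seconds.
Total from the start = 3 + 6 = 9 seconds.

9 seconds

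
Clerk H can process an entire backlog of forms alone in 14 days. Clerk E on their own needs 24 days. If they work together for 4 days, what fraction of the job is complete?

19/42

Combined rate: 1/14 + 1/24 = (12 + 7)/168 = 19/168 per day.
In 4 days they complete 4·19/168 = 19/42 of the job.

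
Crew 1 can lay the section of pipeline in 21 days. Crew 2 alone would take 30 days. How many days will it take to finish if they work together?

210/17 days

Combined rate: 1/21 + 1/30 = (10 + 7)/210 = 17/210 per day.
Time = 1 ÷ (17/210) = 210/17 days.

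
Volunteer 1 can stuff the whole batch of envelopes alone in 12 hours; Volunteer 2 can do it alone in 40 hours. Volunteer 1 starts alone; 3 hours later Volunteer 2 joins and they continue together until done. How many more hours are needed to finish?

In 3 hours Volunteer 1 does 3/12 = 1/4 of the job, leaving 3/4.
Volunteer 1 and Volunteer 2 together work at 13/120 per hour, so finishing takes 3/4 ÷ 13/120 = 90/13 hours.

90/13 hours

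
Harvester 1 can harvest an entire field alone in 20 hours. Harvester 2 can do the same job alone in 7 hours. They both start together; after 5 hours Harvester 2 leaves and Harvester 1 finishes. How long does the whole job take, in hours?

40/7 hours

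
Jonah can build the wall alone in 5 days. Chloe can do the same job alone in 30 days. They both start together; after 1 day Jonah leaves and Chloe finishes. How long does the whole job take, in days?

24 days

In the first 1 day the combined rate is 7/30, so 7/30 of the job is done, leaving 23/30.
After Jonah leaves the rate is 1/30 per day; the remaining 23/30 takes 23 days.
Total = 1 + 23 = 24 days.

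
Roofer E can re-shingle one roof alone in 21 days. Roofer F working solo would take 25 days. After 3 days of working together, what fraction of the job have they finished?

Combined rate: 1/21 + 1/25 = (25 + 21)/525 = 46/525 per day.
In 3 days they complete 3·46/525 = 46/175 of the job.

46/175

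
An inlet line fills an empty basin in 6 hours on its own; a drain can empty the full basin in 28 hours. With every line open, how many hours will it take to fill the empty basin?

Net rate = 1/6 − 1/28 = (14 − 3)/84 = 11/84 per hour.
Filling time = 1 ÷ (11/84) = 84/11 hours.

84/11 hours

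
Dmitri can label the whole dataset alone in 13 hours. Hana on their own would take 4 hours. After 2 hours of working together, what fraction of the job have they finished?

17/26

Combined rate: 1/13 + 1/4 = (4 + 13)/52 = 17/52 per hour.
In 2 hours they complete 2·17/52 = 17/26 of the job.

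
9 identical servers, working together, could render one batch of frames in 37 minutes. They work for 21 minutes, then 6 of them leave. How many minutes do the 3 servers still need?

48 minutes

One server does 1/333 of the job per minute.
After 21 minutes with 9 servers, 21/37 is done (16/37 left).
With 3 servers the rate is 3/333 = 1/111, so the rest takes 16/37 ÷ 1/111 = 48 minutes.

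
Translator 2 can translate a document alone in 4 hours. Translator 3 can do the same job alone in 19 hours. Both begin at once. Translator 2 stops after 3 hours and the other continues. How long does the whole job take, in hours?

19/4 hours

In the first 3 hours the combined rate is 23/76, so 69/76 of the job is done, leaving 7/76.
After translator 2 leaves the rate is 1/19 per hour; the remaining 7/76 takes 7/4 hours.
Total = 3 + 7/4 = 19/4 hours.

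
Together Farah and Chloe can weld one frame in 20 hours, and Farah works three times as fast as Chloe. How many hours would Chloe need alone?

80 hours

Let Chloe's rate be r; then Farah's rate is 3r, so together (3 + 1)r = 4r = 1/20.
Thus r = 1/80 per hour.
Chloe alone: 80 hours; Farah alone: 80/3 hours.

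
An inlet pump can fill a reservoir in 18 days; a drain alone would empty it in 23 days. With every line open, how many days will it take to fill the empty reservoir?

414/5 days

Net rate = 1/18 − 1/23 = (23 − 18)/414 = 5/414 per day.
Filling time = 1 ÷ (5/414) = 414/5 days.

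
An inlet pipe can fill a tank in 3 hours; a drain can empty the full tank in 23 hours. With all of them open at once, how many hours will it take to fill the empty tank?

69/20 hours

Net rate = 1/3 − 1/23 = (23 − 3)/69 = 20/69 per hour.
Filling time = 1 ÷ (20/69) = 69/20 hours.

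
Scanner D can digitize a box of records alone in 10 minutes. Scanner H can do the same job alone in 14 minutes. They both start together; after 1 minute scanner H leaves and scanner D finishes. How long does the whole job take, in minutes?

In the first 1 minute the combined rate is 6/35, so 6/35 of the job is done, leaving 29/35.
After scanner H leaves the rate is 1/10 per minute; the remaining 29/35 takes 58/7 minutes.
Total = 1 + 58/7 = 65/7 minutes.

65/7 minutes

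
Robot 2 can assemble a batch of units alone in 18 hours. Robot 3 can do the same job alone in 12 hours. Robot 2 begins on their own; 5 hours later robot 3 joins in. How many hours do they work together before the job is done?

In the first 5 hours robot 2 alone does 5/18 of the job, leaving 13/18.
Once everyone is working, combined rate: 1/18 + 1/12 = (2 + 3)/36 = 5/36 per hour.
Remaining 13/18 at 5/36 per hour takes 26/5 hours.

26/5 hours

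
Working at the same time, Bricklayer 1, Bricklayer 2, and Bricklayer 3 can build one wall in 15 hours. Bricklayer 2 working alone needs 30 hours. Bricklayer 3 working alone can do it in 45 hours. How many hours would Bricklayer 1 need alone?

90 hours

Combined rate is 1/15 per hour.
Known contribution: 1/30 + 1/45 = (3 + 2)/90 = 5/90 = 1/18 per hour.
So Bricklayer 1's rate is 1/15 − 1/18 = 1/90, meaning 90 hours alone.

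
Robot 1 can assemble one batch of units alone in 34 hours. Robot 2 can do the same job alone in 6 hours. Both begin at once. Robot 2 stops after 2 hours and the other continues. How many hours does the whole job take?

In the first 2 hours the combined rate is 10/51, so 20/51 of the job is done, leaving 31/51.
After robot 2 leaves the rate is 1/34 per hour; the remaining 31/51 takes 62/3 hours.
Total = 2 + 62/3 = 68/3 hours.

68/3 hours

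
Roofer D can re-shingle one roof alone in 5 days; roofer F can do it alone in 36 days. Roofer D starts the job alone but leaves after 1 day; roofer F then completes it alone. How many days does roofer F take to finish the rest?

144/5 days

In 1 day roofer D does 1/5 of the job, leaving 4/5.
Roofer F works at 1/36 per day, so finishing takes 4/5 ÷ 1/36 = 144/5 days.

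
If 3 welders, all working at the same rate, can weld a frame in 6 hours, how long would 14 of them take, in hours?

9/7 hours

Total work is 3·6 = 18 welder-hours.
With 14 welders: 18/14 = 9/7 hours.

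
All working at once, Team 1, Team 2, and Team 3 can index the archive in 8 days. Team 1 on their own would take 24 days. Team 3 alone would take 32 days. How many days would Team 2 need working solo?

96/5 days

Combined rate is 1/8 per day.
Known contribution: 1/24 + 1/32 = (4 + 3)/96 = 7/96 per day.
So Team 2's rate is 1/8 − 7/96 = 5/96, meaning 96/5 days alone.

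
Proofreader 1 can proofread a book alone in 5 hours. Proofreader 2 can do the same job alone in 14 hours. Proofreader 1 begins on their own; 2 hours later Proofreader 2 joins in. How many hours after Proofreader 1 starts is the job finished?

In the first 2 hours Proofreader 1 alone does 2/5 of the job, leaving 3/5.
Once everyone is working, combined rate: 1/5 + 1/14 = (14 + 5)/70 = 19/70 per hour.
Remaining 3/5 at 19/70 per hour takes 42/19 hours.
Total from the start = 2 + 42/19 = 80/19 hours.

80/19 hours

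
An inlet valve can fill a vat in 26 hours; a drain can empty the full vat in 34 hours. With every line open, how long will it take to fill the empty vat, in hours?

Net rate = 1/26 − 1/34 = (17 − 13)/442 = 4/442 = 2/221 per hour.
Filling time = 1 ÷ (2/221) = 221/2 hours.

221/2 hours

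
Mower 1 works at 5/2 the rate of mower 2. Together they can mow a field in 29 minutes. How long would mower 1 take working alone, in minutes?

203/5 minutes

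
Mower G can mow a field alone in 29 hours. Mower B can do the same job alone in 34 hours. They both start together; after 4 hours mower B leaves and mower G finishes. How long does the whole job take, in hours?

435/17 hours

In the first 4 hours the combined rate is 63/986, so 126/493 of the job is done, leaving 367/493.
After mower B leaves the rate is 1/29 per hour; the remaining 367/493 takes 367/17 hours.
Total = 4 + 367/17 = 435/17 hours.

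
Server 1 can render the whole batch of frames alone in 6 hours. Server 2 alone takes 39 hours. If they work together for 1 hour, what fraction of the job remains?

21/26

Combined rate: 1/6 + 1/39 = (13 + 2)/78 = 15/78 = 5/26 per hour.
In 1 hour they complete 1·5/26 = 5/26 of the job.
So 21/26 remains.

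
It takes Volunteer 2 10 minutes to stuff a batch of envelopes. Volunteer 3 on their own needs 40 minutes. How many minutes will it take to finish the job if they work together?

Combined rate: 1/10 + 1/40 = (4 + 1)/40 = 5/40 = 1/8 per minute.
Time = 1 ÷ (1/8) = 8 minutes.

8 minutes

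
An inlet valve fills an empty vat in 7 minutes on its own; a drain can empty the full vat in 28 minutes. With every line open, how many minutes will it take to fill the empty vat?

28/3 minutes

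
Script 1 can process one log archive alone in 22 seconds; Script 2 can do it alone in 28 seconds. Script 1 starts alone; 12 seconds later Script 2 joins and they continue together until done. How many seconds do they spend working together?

28/5 seconds

In 12 seconds Script 1 does 12/22 = 6/11 of the job, leaving 5/11.
Script 1 and Script 2 together work at 25/308 per second, so finishing takes 5/11 ÷ 25/308 = 28/5 seconds.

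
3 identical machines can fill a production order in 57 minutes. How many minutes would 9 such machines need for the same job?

19 minutes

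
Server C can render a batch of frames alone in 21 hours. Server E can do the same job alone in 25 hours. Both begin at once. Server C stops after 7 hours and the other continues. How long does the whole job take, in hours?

In the first 7 hours the combined rate is 46/525, so 46/75 of the job is done, leaving 29/75.
After server C leaves the rate is 1/25 per hour; the remaining 29/75 takes 29/3 hours.
Total = 7 + 29/3 = 50/3 hours.

50/3 hours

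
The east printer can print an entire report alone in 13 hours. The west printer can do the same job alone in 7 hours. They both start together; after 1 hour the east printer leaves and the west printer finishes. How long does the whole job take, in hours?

In the first 1 hour the combined rate is 20/91, so 20/91 of the job is done, leaving 71/91.
After the east printer leaves the rate is 1/7 per hour; the remaining 71/91 takes 71/13 hours.
Total = 1 + 71/13 = 84/13 hours.

84/13 hours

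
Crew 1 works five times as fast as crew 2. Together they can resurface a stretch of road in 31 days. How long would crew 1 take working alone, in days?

186/5 days

Let crew 2's rate be r; then crew 1's rate is 5r, so together (5 + 1)r = 6r = 1/31.
Thus r = 1/186 per day.
Crew 2 alone: 186 days; crew 1 alone: 186/5 days.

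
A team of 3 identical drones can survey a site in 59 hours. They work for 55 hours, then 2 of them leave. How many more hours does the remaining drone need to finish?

One drone does 1/177 of the job per hour.
After 55 hours with 3 drones, 55/59 is done (4/59 left).
With 1 drone the rate is 1/177, so the rest takes 4/59 ÷ 1/177 = 12 hours.

12 hours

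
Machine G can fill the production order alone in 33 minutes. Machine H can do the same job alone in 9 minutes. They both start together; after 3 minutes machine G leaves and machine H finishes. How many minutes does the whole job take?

90/11 minutes

In the first 3 minutes the combined rate is 14/99, so 14/33 of the job is done, leaving 19/33.
After machine G leaves the rate is 1/9 per minute; the remaining 19/33 takes 57/11 minutes.
Total = 3 + 57/11 = 90/11 minutes.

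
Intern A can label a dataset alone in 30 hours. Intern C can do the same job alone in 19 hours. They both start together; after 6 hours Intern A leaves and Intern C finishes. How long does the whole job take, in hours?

In the first 6 hours the combined rate is 49/570, so 49/95 of the job is done, leaving 46/95.
After Intern A leaves the rate is 1/19 per hour; the remaining 46/95 takes 46/5 hours.
Total = 6 + 46/5 = 76/5 hours.

76/5 hours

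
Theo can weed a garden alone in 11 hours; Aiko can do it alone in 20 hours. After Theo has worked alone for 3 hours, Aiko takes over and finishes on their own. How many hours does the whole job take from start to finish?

In 3 hours Theo does 3/11 of the job, leaving 8/11.
Aiko works at 1/20 per hour, so finishing takes 8/11 ÷ 1/20 = 160/11 hours.
Total time = 3 + 160/11 = 193/11 hours.

193/11 hours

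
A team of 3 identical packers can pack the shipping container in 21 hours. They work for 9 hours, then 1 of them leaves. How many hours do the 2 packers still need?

One packer does 1/63 of the job per hour.
After 9 hours with 3 packers, 3/7 is done (4/7 left).
With 2 packers the rate is 2/63, so the rest takes 4/7 ÷ 2/63 = 18 hours.

18 hours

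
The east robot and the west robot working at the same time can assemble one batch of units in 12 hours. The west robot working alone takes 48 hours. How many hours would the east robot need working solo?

16 hours

Combined rate is 1/12 per hour.
Known contribution: 1/48 per hour.
So the east robot's rate is 1/12 − 1/48 = 1/16, meaning 16 hours alone.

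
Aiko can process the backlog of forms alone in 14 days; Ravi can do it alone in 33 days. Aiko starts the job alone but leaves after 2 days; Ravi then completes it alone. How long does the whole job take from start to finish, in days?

In 2 days Aiko does 2/14 = 1/7 of the job, leaving 6/7.
Ravi works at 1/33 per day, so finishing takes 6/7 ÷ 1/33 = 198/7 days.
Total time = 2 + 198/7 = 212/7 days.

212/7 days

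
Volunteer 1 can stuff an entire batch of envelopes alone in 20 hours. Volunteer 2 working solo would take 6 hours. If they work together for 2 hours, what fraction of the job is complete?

13/30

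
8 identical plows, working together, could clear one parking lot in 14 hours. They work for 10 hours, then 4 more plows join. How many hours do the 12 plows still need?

8/3 hours

One plow does 1/112 of the job per hour.
After 10 hours with 8 plows, 5/7 is done (2/7 left).
With 12 plows the rate is 12/112 = 3/28, so the rest takes 2/7 ÷ 3/28 = 8/3 hours.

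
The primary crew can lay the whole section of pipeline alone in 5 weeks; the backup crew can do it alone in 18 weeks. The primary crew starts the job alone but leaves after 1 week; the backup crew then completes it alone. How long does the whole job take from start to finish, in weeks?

In 1 week the primary crew does 1/5 of the job, leaving 4/5.
The backup crew works at 1/18 per week, so finishing takes 4/5 ÷ 1/18 = 72/5 weeks.
Total time = 1 + 72/5 = 77/5 weeks.

77/5 weeks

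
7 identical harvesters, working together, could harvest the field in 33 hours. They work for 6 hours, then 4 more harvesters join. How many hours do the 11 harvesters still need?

One harvester does 1/231 of the job per hour.
After 6 hours with 7 harvesters, 2/11 is done (9/11 left).
With 11 harvesters the rate is 11/231 = 1/21, so the rest takes 9/11 ÷ 1/21 = 189/11 hours.

189/11 hours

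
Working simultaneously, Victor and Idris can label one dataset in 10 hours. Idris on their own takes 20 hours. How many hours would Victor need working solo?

Combined rate is 1/10 per hour.
Known contribution: 1/20 per hour.
So Victor's rate is 1/10 − 1/20 = 1/20, meaning 20 hours alone.

20 hours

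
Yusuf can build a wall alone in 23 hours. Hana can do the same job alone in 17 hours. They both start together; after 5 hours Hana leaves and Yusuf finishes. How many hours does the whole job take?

276/17 hours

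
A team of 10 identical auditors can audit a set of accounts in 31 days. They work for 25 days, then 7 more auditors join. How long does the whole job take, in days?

485/17 days

One auditor does 1/310 of the job per day.
After 25 days with 10 auditors, 25/31 is done (6/31 left).
With 17 auditors the rate is 17/310, so the rest takes 6/31 ÷ 17/310 = 60/17 days.
Total = 25 + 60/17 = 485/17 days.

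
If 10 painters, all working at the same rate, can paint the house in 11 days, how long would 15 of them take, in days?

22/3 days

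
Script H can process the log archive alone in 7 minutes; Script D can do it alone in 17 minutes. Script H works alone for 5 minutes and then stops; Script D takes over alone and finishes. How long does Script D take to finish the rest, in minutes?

34/7 minutes

In 5 minutes Script H does 5/7 of the job, leaving 2/7.
Script D works at 1/17 per minute, so finishing takes 2/7 ÷ 1/17 = 34/7 minutes.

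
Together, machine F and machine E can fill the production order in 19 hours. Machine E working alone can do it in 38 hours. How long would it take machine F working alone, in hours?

Combined rate is 1/19 per hour.
Known contribution: 1/38 per hour.
So machine F's rate is 1/19 − 1/38 = 1/38, meaning 38 hours alone.

38 hours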